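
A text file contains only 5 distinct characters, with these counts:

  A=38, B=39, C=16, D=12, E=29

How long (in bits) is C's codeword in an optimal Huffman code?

Repeatedly merge the two smallest:
merge D(12) and C(16): 28
merge 28 and E(29): 57
merge A(38) and B(39): 77
merge 57 and 77: 134
C's leaf is at depth 3, giving a 3-bit codeword.

3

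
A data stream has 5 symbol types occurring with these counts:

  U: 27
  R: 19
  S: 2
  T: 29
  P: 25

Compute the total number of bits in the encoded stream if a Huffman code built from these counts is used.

225

Greedily combine the two least-frequent nodes:
combine S(2), R(19) → 21
combine 21, P(25) → 46
combine U(27), T(29) → 56
combine 46, 56 → 102
The encoded length is the sum of every internal node's weight: 21 + 46 + 56 + 102 = 225 bits.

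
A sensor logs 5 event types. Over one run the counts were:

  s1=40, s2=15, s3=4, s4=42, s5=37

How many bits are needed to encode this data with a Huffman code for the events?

Greedily combine the two least-frequent nodes:
s3(4) + s2(15) → 19
19 + s5(37) → 56
s1(40) + s4(42) → 82
56 + 82 → 138
Total encoded bits = sum of merged weights = 19 + 56 + 82 + 138 = 295.

295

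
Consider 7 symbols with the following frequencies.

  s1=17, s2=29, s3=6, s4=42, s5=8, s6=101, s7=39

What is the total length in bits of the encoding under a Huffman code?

Merge the two smallest weights repeatedly:
merge s3(6) and s5(8): 14
merge 14 and s1(17): 31
merge s2(29) and 31: 60
merge s7(39) and s4(42): 81
merge 60 and 81: 141
merge s6(101) and 141: 242
Total encoded bits = sum of merged weights = 14 + 31 + 60 + 81 + 141 + 242 = 569.

569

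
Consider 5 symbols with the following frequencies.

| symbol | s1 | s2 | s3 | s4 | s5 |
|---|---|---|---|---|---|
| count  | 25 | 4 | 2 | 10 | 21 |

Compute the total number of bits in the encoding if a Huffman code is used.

Build the Huffman tree bottom-up:
s3(2) + s2(4) → 6
6 + s4(10) → 16
16 + s5(21) → 37
s1(25) + 37 → 62
Total encoded bits = sum of merged weights = 6 + 16 + 37 + 62 = 121.

121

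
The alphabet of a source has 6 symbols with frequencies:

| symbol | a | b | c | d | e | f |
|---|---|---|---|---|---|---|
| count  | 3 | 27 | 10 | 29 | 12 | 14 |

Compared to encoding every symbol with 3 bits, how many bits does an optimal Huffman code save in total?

Fixed-length: 3 bits × 95 symbols = 285 bits.
Huffman merges:
merge a(3) and c(10): 13
merge e(12) and 13: 25
merge f(14) and 25: 39
merge b(27) and d(29): 56
merge 39 and 56: 95
Huffman total = 13 + 25 + 39 + 56 + 95 = 228 bits.
Saving = 285 − 228 = 57 bits.

57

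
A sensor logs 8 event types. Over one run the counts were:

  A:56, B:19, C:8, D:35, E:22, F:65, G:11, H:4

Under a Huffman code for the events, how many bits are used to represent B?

Repeatedly merge the two smallest:
H(4) + C(8) → 12
G(11) + 12 → 23
B(19) + E(22) → 41
23 + D(35) → 58
41 + A(56) → 97
58 + F(65) → 123
97 + 123 → 220
B's leaf is at depth 3, giving a 3-bit codeword.

3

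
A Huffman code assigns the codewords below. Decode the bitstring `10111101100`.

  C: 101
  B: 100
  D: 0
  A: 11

CACB

Read left to right; each codeword is recognised as soon as it completes (prefix code):
  101→C | 11→A | 101→C | 100→B
Decoded message: CACB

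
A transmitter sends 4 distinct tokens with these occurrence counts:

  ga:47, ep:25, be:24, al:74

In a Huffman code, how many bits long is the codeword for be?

3

Repeatedly merge the two smallest:
be(24) + ep(25) → 49
ga(47) + 49 → 96
al(74) + 96 → 170
be sits 3 levels below the root, so its codeword is 3 bits.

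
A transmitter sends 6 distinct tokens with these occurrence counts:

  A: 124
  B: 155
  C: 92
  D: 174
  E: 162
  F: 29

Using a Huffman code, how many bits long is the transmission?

1838

Greedily combine the two least-frequent nodes:
merge F(29) and C(92): 121
merge 121 and A(124): 245
merge B(155) and E(162): 317
merge D(174) and 245: 419
merge 317 and 419: 736
Each symbol's bit-cost is frequency × depth; summing gives 1838 bits (equivalently 121 + 245 + 317 + 419 + 736).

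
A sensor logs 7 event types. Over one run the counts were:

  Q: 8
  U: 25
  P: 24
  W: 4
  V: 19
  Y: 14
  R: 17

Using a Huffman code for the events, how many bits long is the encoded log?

296

Build the Huffman tree bottom-up:
combine W(4), Q(8) → 12
combine 12, Y(14) → 26
combine R(17), V(19) → 36
combine P(24), U(25) → 49
combine 26, 36 → 62
combine 49, 62 → 111
The encoded length is the sum of every internal node's weight: 12 + 26 + 36 + 49 + 62 + 111 = 296 bits.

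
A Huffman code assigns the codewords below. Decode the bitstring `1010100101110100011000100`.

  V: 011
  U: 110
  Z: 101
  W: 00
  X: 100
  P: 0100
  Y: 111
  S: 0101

Read left to right; each codeword is recognised as soon as it completes (prefix code):
  101→Z | 0100→P | 101→Z | 110→U | 100→X | 011→V | 00→W | 0100→P
Decoded message: ZPZUXVWP

ZPZUXVWP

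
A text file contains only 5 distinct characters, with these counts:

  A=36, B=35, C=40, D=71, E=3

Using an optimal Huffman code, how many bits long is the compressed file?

408

Greedily combine the two least-frequent nodes:
E(3) + B(35) → 38
A(36) + 38 → 74
C(40) + D(71) → 111
74 + 111 → 185
Total encoded bits = sum of merged weights = 38 + 74 + 111 + 185 = 408.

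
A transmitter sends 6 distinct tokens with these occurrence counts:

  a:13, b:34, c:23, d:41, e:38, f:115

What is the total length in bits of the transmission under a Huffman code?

598

Build the Huffman tree bottom-up:
combine a(13), c(23) → 36
combine b(34), 36 → 70
combine e(38), d(41) → 79
combine 70, 79 → 149
combine f(115), 149 → 264
Total encoded bits = sum of merged weights = 36 + 70 + 79 + 149 + 264 = 598.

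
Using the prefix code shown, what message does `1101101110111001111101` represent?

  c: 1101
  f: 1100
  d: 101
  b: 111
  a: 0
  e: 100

Read left to right; each codeword is recognised as soon as it completes (prefix code):
  1101→c | 101→d | 1101→c | 1100→f | 111→b | 1101→c
Decoded message: cdcfbc

cdcfbc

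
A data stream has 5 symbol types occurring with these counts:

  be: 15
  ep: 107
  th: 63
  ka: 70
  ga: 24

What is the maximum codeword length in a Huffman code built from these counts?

Merge the two lowest-weight nodes at each step:
merge be(15) and ga(24): 39
merge 39 and th(63): 102
merge ka(70) and 102: 172
merge ep(107) and 172: 279
The rarest symbols sit at the bottom; the longest codeword is 4 bits.

4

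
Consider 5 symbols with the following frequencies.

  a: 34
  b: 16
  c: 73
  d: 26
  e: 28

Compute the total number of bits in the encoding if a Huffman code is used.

Build the Huffman tree bottom-up:
b(16) + d(26) → 42
e(28) + a(34) → 62
42 + 62 → 104
c(73) + 104 → 177
Each symbol's bit-cost is frequency × depth; summing gives 385 bits (equivalently 42 + 62 + 104 + 177).

385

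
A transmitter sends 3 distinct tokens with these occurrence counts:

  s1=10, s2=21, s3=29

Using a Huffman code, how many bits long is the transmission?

Greedily combine the two least-frequent nodes:
s1(10) + s2(21) → 31
s3(29) + 31 → 60
Each symbol's bit-cost is frequency × depth; summing gives 91 bits (equivalently 31 + 60).

91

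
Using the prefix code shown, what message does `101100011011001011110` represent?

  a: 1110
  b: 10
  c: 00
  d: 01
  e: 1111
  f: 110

bfcffdda

Read left to right; each codeword is recognised as soon as it completes (prefix code):
  10→b | 110→f | 00→c | 110→f | 110→f | 01→d | 01→d | 1110→a
Decoded message: bfcffdda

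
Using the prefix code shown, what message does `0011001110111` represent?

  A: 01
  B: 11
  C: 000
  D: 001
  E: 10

DEABAB

Read left to right; each codeword is recognised as soon as it completes (prefix code):
  001→D | 10→E | 01→A | 11→B | 01→A | 11→B
Decoded message: DEABAB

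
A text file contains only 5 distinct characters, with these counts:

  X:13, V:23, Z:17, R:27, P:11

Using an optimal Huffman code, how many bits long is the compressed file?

206

Build the Huffman tree bottom-up:
combine P(11), X(13) → 24
combine Z(17), V(23) → 40
combine 24, R(27) → 51
combine 40, 51 → 91
Each symbol's bit-cost is frequency × depth; summing gives 206 bits (equivalently 24 + 40 + 51 + 91).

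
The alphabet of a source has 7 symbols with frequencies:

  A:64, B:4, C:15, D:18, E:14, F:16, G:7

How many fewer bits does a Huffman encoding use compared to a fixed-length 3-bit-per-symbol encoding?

92

Fixed-length: 3 bits × 138 symbols = 414 bits.
Huffman merges:
combine B(4), G(7) → 11
combine 11, E(14) → 25
combine C(15), F(16) → 31
combine D(18), 25 → 43
combine 31, 43 → 74
combine A(64), 74 → 138
Huffman total = 11 + 25 + 31 + 43 + 74 + 138 = 322 bits.
Saving = 414 − 322 = 92 bits.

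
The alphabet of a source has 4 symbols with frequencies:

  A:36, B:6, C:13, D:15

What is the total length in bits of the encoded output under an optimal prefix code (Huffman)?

123

Build the Huffman tree bottom-up:
merge B(6) and C(13): 19
merge D(15) and 19: 34
merge 34 and A(36): 70
The encoded length is the sum of every internal node's weight: 19 + 34 + 70 = 123 bits.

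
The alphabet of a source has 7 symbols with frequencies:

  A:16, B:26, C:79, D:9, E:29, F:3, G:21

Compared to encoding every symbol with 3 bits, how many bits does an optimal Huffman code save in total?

Fixed-length: 3 bits × 183 symbols = 549 bits.
Huffman merges:
combine F(3), D(9) → 12
combine 12, A(16) → 28
combine G(21), B(26) → 47
combine 28, E(29) → 57
combine 47, 57 → 104
combine C(79), 104 → 183
Huffman total = 12 + 28 + 47 + 57 + 104 + 183 = 431 bits.
Saving = 549 − 431 = 118 bits.

118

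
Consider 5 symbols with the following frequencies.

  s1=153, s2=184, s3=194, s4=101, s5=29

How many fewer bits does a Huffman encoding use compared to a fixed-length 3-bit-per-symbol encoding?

Fixed-length: 3 bits × 661 symbols = 1983 bits.
Huffman merges:
s5(29) + s4(101) → 130
130 + s1(153) → 283
s2(184) + s3(194) → 378
283 + 378 → 661
Huffman total = 130 + 283 + 378 + 661 = 1452 bits.
Saving = 1983 − 1452 = 531 bits.

531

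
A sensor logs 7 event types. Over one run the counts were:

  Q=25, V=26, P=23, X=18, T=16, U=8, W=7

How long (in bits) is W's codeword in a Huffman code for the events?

Build the tree from the bottom:
W(7) + U(8) → 15
15 + T(16) → 31
X(18) + P(23) → 41
Q(25) + V(26) → 51
31 + 41 → 72
51 + 72 → 123
The subtree containing W is merged 4 times, so code length = 4.

4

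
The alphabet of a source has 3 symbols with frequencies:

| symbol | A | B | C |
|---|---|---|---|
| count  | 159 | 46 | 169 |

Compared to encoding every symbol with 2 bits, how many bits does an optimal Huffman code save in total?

169

Fixed-length: 2 bits × 374 symbols = 748 bits.
Huffman merges:
merge B(46) and A(159): 205
merge C(169) and 205: 374
Huffman total = 205 + 374 = 579 bits.
Saving = 748 − 579 = 169 bits.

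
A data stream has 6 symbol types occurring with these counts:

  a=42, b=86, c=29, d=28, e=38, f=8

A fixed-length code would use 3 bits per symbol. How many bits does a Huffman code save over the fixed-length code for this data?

136

Fixed-length: 3 bits × 231 symbols = 693 bits.
Huffman merges:
f(8) + d(28) → 36
c(29) + 36 → 65
e(38) + a(42) → 80
65 + 80 → 145
b(86) + 145 → 231
Huffman total = 36 + 65 + 80 + 145 + 231 = 557 bits.
Saving = 693 − 557 = 136 bits.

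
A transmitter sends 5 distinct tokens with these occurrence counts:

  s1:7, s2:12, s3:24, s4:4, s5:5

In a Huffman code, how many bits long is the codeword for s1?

Build the tree from the bottom:
s4(4) + s5(5) → 9
s1(7) + 9 → 16
s2(12) + 16 → 28
s3(24) + 28 → 52
s1 sits 3 levels below the root, so its codeword is 3 bits.

3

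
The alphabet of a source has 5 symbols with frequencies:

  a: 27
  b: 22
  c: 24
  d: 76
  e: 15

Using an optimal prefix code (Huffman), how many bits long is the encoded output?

Greedily combine the two least-frequent nodes:
merge e(15) and b(22): 37
merge c(24) and a(27): 51
merge 37 and 51: 88
merge d(76) and 88: 164
Total encoded bits = sum of merged weights = 37 + 51 + 88 + 164 = 340.

340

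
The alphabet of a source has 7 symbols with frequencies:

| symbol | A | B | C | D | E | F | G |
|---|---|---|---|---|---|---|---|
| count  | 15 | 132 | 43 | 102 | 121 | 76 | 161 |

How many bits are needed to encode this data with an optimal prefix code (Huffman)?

Build the Huffman tree bottom-up:
A(15) + C(43) → 58
58 + F(76) → 134
D(102) + E(121) → 223
B(132) + 134 → 266
G(161) + 223 → 384
266 + 384 → 650
Total encoded bits = sum of merged weights = 58 + 134 + 223 + 266 + 384 + 650 = 1715.

1715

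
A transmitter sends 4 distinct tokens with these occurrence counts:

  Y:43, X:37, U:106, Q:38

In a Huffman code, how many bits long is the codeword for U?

1

Repeatedly merge the two smallest:
merge X(37) and Q(38): 75
merge Y(43) and 75: 118
merge U(106) and 118: 224
U sits one level below the root: a 1-bit codeword.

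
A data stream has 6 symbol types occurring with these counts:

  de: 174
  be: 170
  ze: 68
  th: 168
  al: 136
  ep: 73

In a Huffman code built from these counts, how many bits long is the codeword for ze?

4

Build the tree from the bottom:
ze(68) + ep(73) → 141
al(136) + 141 → 277
th(168) + be(170) → 338
de(174) + 277 → 451
338 + 451 → 789
ze's leaf is at depth 4, giving a 4-bit codeword.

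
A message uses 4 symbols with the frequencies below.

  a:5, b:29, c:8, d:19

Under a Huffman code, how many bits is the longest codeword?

Merge the two lowest-weight nodes at each step:
combine a(5), c(8) → 13
combine 13, d(19) → 32
combine b(29), 32 → 61
The first pair merged (a, c) ends up deepest, at depth 3.

3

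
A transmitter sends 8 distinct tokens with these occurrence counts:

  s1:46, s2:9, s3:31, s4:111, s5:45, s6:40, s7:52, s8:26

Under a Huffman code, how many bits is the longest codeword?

Merge the two lowest-weight nodes at each step:
combine s2(9), s8(26) → 35
combine s3(31), 35 → 66
combine s6(40), s5(45) → 85
combine s1(46), s7(52) → 98
combine 66, 85 → 151
combine 98, s4(111) → 209
combine 151, 209 → 360
The rarest symbols sit at the bottom; the longest codeword is 4 bits.

4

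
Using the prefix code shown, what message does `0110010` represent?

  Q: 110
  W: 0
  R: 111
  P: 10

WQWP

Read left to right; each codeword is recognised as soon as it completes (prefix code):
  0→W | 110→Q | 0→W | 10→P
Decoded message: WQWP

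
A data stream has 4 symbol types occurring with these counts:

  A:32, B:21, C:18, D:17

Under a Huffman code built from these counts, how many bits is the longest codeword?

Merge the two lowest-weight nodes at each step:
combine D(17), C(18) → 35
combine B(21), A(32) → 53
combine 35, 53 → 88
The rarest symbols sit at the bottom; the longest codeword is 2 bits.

2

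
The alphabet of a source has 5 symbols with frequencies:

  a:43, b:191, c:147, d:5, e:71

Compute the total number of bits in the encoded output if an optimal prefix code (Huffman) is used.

Merge the two smallest weights repeatedly:
combine d(5), a(43) → 48
combine 48, e(71) → 119
combine 119, c(147) → 266
combine b(191), 266 → 457
Total encoded bits = sum of merged weights = 48 + 119 + 266 + 457 = 890.

890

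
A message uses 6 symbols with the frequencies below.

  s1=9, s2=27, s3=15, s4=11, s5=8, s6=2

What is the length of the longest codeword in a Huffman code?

Merge the two lowest-weight nodes at each step:
combine s6(2), s5(8) → 10
combine s1(9), 10 → 19
combine s4(11), s3(15) → 26
combine 19, 26 → 45
combine s2(27), 45 → 72
Maximum depth reached is 4.

4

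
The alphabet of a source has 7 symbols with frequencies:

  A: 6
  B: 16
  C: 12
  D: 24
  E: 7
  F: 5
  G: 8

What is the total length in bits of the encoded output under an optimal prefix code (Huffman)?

Greedily combine the two least-frequent nodes:
merge F(5) and A(6): 11
merge E(7) and G(8): 15
merge 11 and C(12): 23
merge 15 and B(16): 31
merge 23 and D(24): 47
merge 31 and 47: 78
Total encoded bits = sum of merged weights = 11 + 15 + 23 + 31 + 47 + 78 = 205.

205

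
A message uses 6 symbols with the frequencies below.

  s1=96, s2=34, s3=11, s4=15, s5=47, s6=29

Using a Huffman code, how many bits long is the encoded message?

Greedily combine the two least-frequent nodes:
s3(11) + s4(15) → 26
26 + s6(29) → 55
s2(34) + s5(47) → 81
55 + 81 → 136
s1(96) + 136 → 232
Total encoded bits = sum of merged weights = 26 + 55 + 81 + 136 + 232 = 530.

530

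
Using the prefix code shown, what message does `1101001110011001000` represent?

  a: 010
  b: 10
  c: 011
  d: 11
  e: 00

Read left to right; each codeword is recognised as soon as it completes (prefix code):
  11→d | 010→a | 011→c | 10→b | 011→c | 00→e | 10→b | 00→e
Decoded message: dacbcebe

dacbcebe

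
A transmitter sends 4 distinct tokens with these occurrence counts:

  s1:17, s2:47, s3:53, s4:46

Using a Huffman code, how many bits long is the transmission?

326

Greedily combine the two least-frequent nodes:
combine s1(17), s4(46) → 63
combine s2(47), s3(53) → 100
combine 63, 100 → 163
Each symbol's bit-cost is frequency × depth; summing gives 326 bits (equivalently 63 + 100 + 163).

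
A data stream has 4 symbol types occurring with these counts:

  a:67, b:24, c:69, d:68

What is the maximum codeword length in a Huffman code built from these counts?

2

Merge the two lowest-weight nodes at each step:
combine b(24), a(67) → 91
combine d(68), c(69) → 137
combine 91, 137 → 228
Maximum depth reached is 2.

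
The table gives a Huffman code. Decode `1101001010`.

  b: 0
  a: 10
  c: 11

cbabaa

Read left to right; each codeword is recognised as soon as it completes (prefix code):
  11→c | 0→b | 10→a | 0→b | 10→a | 10→a
Decoded message: cbabaa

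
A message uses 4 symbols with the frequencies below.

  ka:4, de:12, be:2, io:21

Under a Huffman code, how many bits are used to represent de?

2

Repeatedly merge the two smallest:
be(2) + ka(4) → 6
6 + de(12) → 18
18 + io(21) → 39
The subtree containing de is merged 2 times, so code length = 2.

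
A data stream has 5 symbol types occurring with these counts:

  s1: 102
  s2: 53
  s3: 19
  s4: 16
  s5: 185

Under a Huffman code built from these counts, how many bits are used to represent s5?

1

Huffman merges, smallest pair first:
combine s4(16), s3(19) → 35
combine 35, s2(53) → 88
combine 88, s1(102) → 190
combine s5(185), 190 → 375
s5 is a child of the root — depth 1, so its codeword is a single bit.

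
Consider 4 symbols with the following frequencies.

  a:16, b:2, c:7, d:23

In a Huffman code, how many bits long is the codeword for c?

Build the tree from the bottom:
merge b(2) and c(7): 9
merge 9 and a(16): 25
merge d(23) and 25: 48
c sits 3 levels below the root, so its codeword is 3 bits.

3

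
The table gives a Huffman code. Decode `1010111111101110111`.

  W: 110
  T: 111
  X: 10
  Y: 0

Read left to right; each codeword is recognised as soon as it completes (prefix code):
  10→X | 10→X | 111→T | 111→T | 10→X | 111→T | 0→Y | 111→T
Decoded message: XXTTXTYT

XXTTXTYT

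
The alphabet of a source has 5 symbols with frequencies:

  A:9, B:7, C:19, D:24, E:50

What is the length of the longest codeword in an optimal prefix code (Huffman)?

4

Merge the two lowest-weight nodes at each step:
merge B(7) and A(9): 16
merge 16 and C(19): 35
merge D(24) and 35: 59
merge E(50) and 59: 109
Maximum depth reached is 4.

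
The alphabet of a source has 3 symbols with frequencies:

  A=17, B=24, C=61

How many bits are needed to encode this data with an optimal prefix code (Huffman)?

Greedily combine the two least-frequent nodes:
merge A(17) and B(24): 41
merge 41 and C(61): 102
Each symbol's bit-cost is frequency × depth; summing gives 143 bits (equivalently 41 + 102).

143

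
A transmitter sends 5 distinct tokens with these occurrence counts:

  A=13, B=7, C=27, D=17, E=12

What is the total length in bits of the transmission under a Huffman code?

171

Build the Huffman tree bottom-up:
B(7) + E(12) → 19
A(13) + D(17) → 30
19 + C(27) → 46
30 + 46 → 76
The encoded length is the sum of every internal node's weight: 19 + 30 + 46 + 76 = 171 bits.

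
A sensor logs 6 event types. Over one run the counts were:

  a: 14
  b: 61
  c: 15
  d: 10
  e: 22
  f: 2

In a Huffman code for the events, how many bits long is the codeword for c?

Huffman merges, smallest pair first:
f(2) + d(10) → 12
12 + a(14) → 26
c(15) + e(22) → 37
26 + 37 → 63
b(61) + 63 → 124
c sits 3 levels below the root, so its codeword is 3 bits.

3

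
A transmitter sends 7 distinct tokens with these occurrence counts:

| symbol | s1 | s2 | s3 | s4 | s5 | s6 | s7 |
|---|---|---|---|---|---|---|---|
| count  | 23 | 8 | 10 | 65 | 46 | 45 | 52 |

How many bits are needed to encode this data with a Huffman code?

Build the Huffman tree bottom-up:
s2(8) + s3(10) → 18
18 + s1(23) → 41
41 + s6(45) → 86
s5(46) + s7(52) → 98
s4(65) + 86 → 151
98 + 151 → 249
Each symbol's bit-cost is frequency × depth; summing gives 643 bits (equivalently 18 + 41 + 86 + 98 + 151 + 249).

643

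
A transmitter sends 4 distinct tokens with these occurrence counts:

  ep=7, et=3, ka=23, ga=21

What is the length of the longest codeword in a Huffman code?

3

Merge the two lowest-weight nodes at each step:
et(3) + ep(7) → 10
10 + ga(21) → 31
ka(23) + 31 → 54
The rarest symbols sit at the bottom; the longest codeword is 3 bits.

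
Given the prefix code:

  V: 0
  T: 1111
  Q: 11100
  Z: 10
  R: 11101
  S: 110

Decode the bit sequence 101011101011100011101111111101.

ZZRVQVRTR

Read left to right; each codeword is recognised as soon as it completes (prefix code):
  10→Z | 10→Z | 11101→R | 0→V | 11100→Q | 0→V | 11101→R | 1111→T | 11101→R
Decoded message: ZZRVQVRTR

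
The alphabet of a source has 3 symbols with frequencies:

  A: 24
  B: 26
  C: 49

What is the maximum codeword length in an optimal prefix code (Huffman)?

Merge the two lowest-weight nodes at each step:
A(24) + B(26) → 50
C(49) + 50 → 99
Maximum depth reached is 2.

2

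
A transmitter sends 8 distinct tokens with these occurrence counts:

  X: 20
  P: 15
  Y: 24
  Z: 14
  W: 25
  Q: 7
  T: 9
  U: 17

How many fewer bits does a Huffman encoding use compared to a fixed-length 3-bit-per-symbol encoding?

Fixed-length: 3 bits × 131 symbols = 393 bits.
Huffman merges:
merge Q(7) and T(9): 16
merge Z(14) and P(15): 29
merge 16 and U(17): 33
merge X(20) and Y(24): 44
merge W(25) and 29: 54
merge 33 and 44: 77
merge 54 and 77: 131
Huffman total = 16 + 29 + 33 + 44 + 54 + 77 + 131 = 384 bits.
Saving = 393 − 384 = 9 bits.

9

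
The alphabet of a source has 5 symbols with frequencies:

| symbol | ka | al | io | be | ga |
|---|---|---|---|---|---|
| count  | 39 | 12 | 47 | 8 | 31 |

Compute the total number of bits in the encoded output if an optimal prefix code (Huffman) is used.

Greedily combine the two least-frequent nodes:
merge be(8) and al(12): 20
merge 20 and ga(31): 51
merge ka(39) and io(47): 86
merge 51 and 86: 137
The encoded length is the sum of every internal node's weight: 20 + 51 + 86 + 137 = 294 bits.

294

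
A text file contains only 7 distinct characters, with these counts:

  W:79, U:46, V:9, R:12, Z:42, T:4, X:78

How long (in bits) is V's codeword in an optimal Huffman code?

Build the tree from the bottom:
combine T(4), V(9) → 13
combine R(12), 13 → 25
combine 25, Z(42) → 67
combine U(46), 67 → 113
combine X(78), W(79) → 157
combine 113, 157 → 270
The subtree containing V is merged 5 times, so code length = 5.

5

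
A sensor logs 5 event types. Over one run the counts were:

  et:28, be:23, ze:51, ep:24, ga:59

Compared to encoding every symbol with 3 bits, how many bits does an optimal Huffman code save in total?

138

Fixed-length: 3 bits × 185 symbols = 555 bits.
Huffman merges:
merge be(23) and ep(24): 47
merge et(28) and 47: 75
merge ze(51) and ga(59): 110
merge 75 and 110: 185
Huffman total = 47 + 75 + 110 + 185 = 417 bits.
Saving = 555 − 417 = 138 bits.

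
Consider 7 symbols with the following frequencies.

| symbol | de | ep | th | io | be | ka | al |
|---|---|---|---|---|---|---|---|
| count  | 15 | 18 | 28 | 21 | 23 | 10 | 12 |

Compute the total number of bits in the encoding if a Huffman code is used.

352

Merge the two smallest weights repeatedly:
ka(10) + al(12) → 22
de(15) + ep(18) → 33
io(21) + 22 → 43
be(23) + th(28) → 51
33 + 43 → 76
51 + 76 → 127
Each symbol's bit-cost is frequency × depth; summing gives 352 bits (equivalently 22 + 33 + 43 + 51 + 76 + 127).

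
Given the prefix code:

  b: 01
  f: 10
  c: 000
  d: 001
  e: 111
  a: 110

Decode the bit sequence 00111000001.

dacb

Read left to right; each codeword is recognised as soon as it completes (prefix code):
  001→d | 110→a | 000→c | 01→b
Decoded message: dacb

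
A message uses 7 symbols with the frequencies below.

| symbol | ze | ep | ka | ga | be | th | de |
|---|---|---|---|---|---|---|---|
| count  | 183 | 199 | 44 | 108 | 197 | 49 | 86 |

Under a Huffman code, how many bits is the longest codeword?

Merge the two lowest-weight nodes at each step:
ka(44) + th(49) → 93
de(86) + 93 → 179
ga(108) + 179 → 287
ze(183) + be(197) → 380
ep(199) + 287 → 486
380 + 486 → 866
The first pair merged (ka, th) ends up deepest, at depth 5.

5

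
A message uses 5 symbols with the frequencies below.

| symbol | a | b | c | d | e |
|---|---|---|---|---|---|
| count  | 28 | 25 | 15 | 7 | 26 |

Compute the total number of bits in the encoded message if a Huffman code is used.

224

Greedily combine the two least-frequent nodes:
merge d(7) and c(15): 22
merge 22 and b(25): 47
merge e(26) and a(28): 54
merge 47 and 54: 101
Total encoded bits = sum of merged weights = 22 + 47 + 54 + 101 = 224.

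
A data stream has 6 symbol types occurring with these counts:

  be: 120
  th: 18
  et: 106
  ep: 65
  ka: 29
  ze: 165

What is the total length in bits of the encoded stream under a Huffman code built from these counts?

Build the Huffman tree bottom-up:
combine th(18), ka(29) → 47
combine 47, ep(65) → 112
combine et(106), 112 → 218
combine be(120), ze(165) → 285
combine 218, 285 → 503
The encoded length is the sum of every internal node's weight: 47 + 112 + 218 + 285 + 503 = 1165 bits.

1165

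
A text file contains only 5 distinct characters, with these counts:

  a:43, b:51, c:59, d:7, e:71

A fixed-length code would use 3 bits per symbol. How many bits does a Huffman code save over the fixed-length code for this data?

Fixed-length: 3 bits × 231 symbols = 693 bits.
Huffman merges:
merge d(7) and a(43): 50
merge 50 and b(51): 101
merge c(59) and e(71): 130
merge 101 and 130: 231
Huffman total = 50 + 101 + 130 + 231 = 512 bits.
Saving = 693 − 512 = 181 bits.

181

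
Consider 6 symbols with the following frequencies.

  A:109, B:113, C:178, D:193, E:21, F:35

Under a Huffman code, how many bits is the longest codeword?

Merge the two lowest-weight nodes at each step:
merge E(21) and F(35): 56
merge 56 and A(109): 165
merge B(113) and 165: 278
merge C(178) and D(193): 371
merge 278 and 371: 649
Maximum depth reached is 4.

4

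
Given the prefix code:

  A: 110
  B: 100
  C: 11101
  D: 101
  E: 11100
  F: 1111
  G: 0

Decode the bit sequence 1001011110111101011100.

BDCCGE

Read left to right; each codeword is recognised as soon as it completes (prefix code):
  100→B | 101→D | 11101→C | 11101→C | 0→G | 11100→E
Decoded message: BDCCGE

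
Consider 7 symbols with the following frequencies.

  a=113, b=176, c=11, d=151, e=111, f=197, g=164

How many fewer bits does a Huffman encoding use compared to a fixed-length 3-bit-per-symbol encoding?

251

Fixed-length: 3 bits × 923 symbols = 2769 bits.
Huffman merges:
merge c(11) and e(111): 122
merge a(113) and 122: 235
merge d(151) and g(164): 315
merge b(176) and f(197): 373
merge 235 and 315: 550
merge 373 and 550: 923
Huffman total = 122 + 235 + 315 + 373 + 550 + 923 = 2518 bits.
Saving = 2769 − 2518 = 251 bits.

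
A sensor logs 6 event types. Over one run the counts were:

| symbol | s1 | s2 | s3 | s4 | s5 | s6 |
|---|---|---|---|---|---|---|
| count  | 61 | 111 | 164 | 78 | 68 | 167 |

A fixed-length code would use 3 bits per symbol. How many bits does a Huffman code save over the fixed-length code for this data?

Fixed-length: 3 bits × 649 symbols = 1947 bits.
Huffman merges:
s1(61) + s5(68) → 129
s4(78) + s2(111) → 189
129 + s3(164) → 293
s6(167) + 189 → 356
293 + 356 → 649
Huffman total = 129 + 189 + 293 + 356 + 649 = 1616 bits.
Saving = 1947 − 1616 = 331 bits.

331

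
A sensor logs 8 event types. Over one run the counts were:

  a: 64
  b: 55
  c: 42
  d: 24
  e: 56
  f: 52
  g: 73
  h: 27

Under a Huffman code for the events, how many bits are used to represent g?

Build the tree from the bottom:
merge d(24) and h(27): 51
merge c(42) and 51: 93
merge f(52) and b(55): 107
merge e(56) and a(64): 120
merge g(73) and 93: 166
merge 107 and 120: 227
merge 166 and 227: 393
g's leaf is at depth 2, giving a 2-bit codeword.

2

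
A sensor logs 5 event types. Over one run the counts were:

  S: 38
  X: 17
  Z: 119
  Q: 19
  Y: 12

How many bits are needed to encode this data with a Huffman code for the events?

Merge the two smallest weights repeatedly:
merge Y(12) and X(17): 29
merge Q(19) and 29: 48
merge S(38) and 48: 86
merge 86 and Z(119): 205
Each symbol's bit-cost is frequency × depth; summing gives 368 bits (equivalently 29 + 48 + 86 + 205).

368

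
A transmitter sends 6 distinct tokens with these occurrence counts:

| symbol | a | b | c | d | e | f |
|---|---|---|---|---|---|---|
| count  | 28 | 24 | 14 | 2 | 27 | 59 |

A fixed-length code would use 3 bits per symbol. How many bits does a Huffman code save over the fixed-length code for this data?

102

Fixed-length: 3 bits × 154 symbols = 462 bits.
Huffman merges:
d(2) + c(14) → 16
16 + b(24) → 40
e(27) + a(28) → 55
40 + 55 → 95
f(59) + 95 → 154
Huffman total = 16 + 40 + 55 + 95 + 154 = 360 bits.
Saving = 462 − 360 = 102 bits.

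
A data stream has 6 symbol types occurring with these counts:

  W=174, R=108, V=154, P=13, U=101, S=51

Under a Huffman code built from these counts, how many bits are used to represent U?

Huffman merges, smallest pair first:
merge P(13) and S(51): 64
merge 64 and U(101): 165
merge R(108) and V(154): 262
merge 165 and W(174): 339
merge 262 and 339: 601
The subtree containing U is merged 3 times, so code length = 3.

3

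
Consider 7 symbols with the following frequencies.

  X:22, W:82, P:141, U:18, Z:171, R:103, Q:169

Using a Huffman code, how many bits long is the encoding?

1799

Greedily combine the two least-frequent nodes:
U(18) + X(22) → 40
40 + W(82) → 122
R(103) + 122 → 225
P(141) + Q(169) → 310
Z(171) + 225 → 396
310 + 396 → 706
Total encoded bits = sum of merged weights = 40 + 122 + 225 + 310 + 396 + 706 = 1799.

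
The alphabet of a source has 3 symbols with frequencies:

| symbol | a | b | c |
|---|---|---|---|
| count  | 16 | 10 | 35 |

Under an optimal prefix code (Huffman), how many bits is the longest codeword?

2

Merge the two lowest-weight nodes at each step:
merge b(10) and a(16): 26
merge 26 and c(35): 61
The rarest symbols sit at the bottom; the longest codeword is 2 bits.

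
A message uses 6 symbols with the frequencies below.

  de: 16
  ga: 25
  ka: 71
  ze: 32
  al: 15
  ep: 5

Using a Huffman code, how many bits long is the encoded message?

370

Greedily combine the two least-frequent nodes:
merge ep(5) and al(15): 20
merge de(16) and 20: 36
merge ga(25) and ze(32): 57
merge 36 and 57: 93
merge ka(71) and 93: 164
Each symbol's bit-cost is frequency × depth; summing gives 370 bits (equivalently 20 + 36 + 57 + 93 + 164).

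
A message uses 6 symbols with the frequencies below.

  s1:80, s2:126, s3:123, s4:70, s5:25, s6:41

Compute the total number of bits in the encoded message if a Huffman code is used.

Merge the two smallest weights repeatedly:
combine s5(25), s6(41) → 66
combine 66, s4(70) → 136
combine s1(80), s3(123) → 203
combine s2(126), 136 → 262
combine 203, 262 → 465
Each symbol's bit-cost is frequency × depth; summing gives 1132 bits (equivalently 66 + 136 + 203 + 262 + 465).

1132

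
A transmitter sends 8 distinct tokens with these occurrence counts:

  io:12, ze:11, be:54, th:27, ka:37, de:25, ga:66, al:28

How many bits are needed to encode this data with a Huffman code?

Build the Huffman tree bottom-up:
merge ze(11) and io(12): 23
merge 23 and de(25): 48
merge th(27) and al(28): 55
merge ka(37) and 48: 85
merge be(54) and 55: 109
merge ga(66) and 85: 151
merge 109 and 151: 260
Each symbol's bit-cost is frequency × depth; summing gives 731 bits (equivalently 23 + 48 + 55 + 85 + 109 + 151 + 260).

731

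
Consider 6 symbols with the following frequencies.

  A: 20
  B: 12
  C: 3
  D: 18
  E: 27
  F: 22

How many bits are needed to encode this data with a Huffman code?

Greedily combine the two least-frequent nodes:
merge C(3) and B(12): 15
merge 15 and D(18): 33
merge A(20) and F(22): 42
merge E(27) and 33: 60
merge 42 and 60: 102
The encoded length is the sum of every internal node's weight: 15 + 33 + 42 + 60 + 102 = 252 bits.

252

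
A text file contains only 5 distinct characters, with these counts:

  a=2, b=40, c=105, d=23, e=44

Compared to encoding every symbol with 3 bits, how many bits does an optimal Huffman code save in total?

Fixed-length: 3 bits × 214 symbols = 642 bits.
Huffman merges:
combine a(2), d(23) → 25
combine 25, b(40) → 65
combine e(44), 65 → 109
combine c(105), 109 → 214
Huffman total = 25 + 65 + 109 + 214 = 413 bits.
Saving = 642 − 413 = 229 bits.

229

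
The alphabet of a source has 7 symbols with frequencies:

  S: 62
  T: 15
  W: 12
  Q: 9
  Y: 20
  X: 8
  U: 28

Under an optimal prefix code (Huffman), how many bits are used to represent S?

1

Build the tree from the bottom:
X(8) + Q(9) → 17
W(12) + T(15) → 27
17 + Y(20) → 37
27 + U(28) → 55
37 + 55 → 92
S(62) + 92 → 154
S sits one level below the root: a 1-bit codeword.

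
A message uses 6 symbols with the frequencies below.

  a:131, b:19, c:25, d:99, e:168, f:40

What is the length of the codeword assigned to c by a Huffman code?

4

Build the tree from the bottom:
combine b(19), c(25) → 44
combine f(40), 44 → 84
combine 84, d(99) → 183
combine a(131), e(168) → 299
combine 183, 299 → 482
The subtree containing c is merged 4 times, so code length = 4.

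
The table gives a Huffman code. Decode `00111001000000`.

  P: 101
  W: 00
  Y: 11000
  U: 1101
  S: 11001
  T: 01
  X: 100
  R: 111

WRWXWW

Read left to right; each codeword is recognised as soon as it completes (prefix code):
  00→W | 111→R | 00→W | 100→X | 00→W | 00→W
Decoded message: WRWXWW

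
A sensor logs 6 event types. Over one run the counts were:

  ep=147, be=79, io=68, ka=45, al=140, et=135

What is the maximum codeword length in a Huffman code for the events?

Merge the two lowest-weight nodes at each step:
combine ka(45), io(68) → 113
combine be(79), 113 → 192
combine et(135), al(140) → 275
combine ep(147), 192 → 339
combine 275, 339 → 614
Maximum depth reached is 4.

4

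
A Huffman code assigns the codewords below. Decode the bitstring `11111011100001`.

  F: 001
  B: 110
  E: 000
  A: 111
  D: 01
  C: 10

ABAED

Read left to right; each codeword is recognised as soon as it completes (prefix code):
  111→A | 110→B | 111→A | 000→E | 01→D
Decoded message: ABAED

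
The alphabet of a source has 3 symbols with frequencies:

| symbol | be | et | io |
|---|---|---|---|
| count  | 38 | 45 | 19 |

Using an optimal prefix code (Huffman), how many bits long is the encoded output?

Merge the two smallest weights repeatedly:
combine io(19), be(38) → 57
combine et(45), 57 → 102
The encoded length is the sum of every internal node's weight: 57 + 102 = 159 bits.

159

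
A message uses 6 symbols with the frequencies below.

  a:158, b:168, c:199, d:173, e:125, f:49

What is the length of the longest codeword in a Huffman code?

3

Merge the two lowest-weight nodes at each step:
f(49) + e(125) → 174
a(158) + b(168) → 326
d(173) + 174 → 347
c(199) + 326 → 525
347 + 525 → 872
The first pair merged (f, e) ends up deepest, at depth 3.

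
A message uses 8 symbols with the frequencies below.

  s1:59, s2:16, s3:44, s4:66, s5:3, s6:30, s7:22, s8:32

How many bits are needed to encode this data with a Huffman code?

Merge the two smallest weights repeatedly:
combine s5(3), s2(16) → 19
combine 19, s7(22) → 41
combine s6(30), s8(32) → 62
combine 41, s3(44) → 85
combine s1(59), 62 → 121
combine s4(66), 85 → 151
combine 121, 151 → 272
Total encoded bits = sum of merged weights = 19 + 41 + 62 + 85 + 121 + 151 + 272 = 751.

751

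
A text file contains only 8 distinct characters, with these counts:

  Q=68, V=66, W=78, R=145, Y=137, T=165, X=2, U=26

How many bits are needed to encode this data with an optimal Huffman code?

Merge the two smallest weights repeatedly:
combine X(2), U(26) → 28
combine 28, V(66) → 94
combine Q(68), W(78) → 146
combine 94, Y(137) → 231
combine R(145), 146 → 291
combine T(165), 231 → 396
combine 291, 396 → 687
Each symbol's bit-cost is frequency × depth; summing gives 1873 bits (equivalently 28 + 94 + 146 + 231 + 291 + 396 + 687).

1873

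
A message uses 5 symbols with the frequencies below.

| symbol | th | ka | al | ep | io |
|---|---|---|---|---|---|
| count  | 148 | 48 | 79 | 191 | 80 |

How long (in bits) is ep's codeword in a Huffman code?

2

Repeatedly merge the two smallest:
merge ka(48) and al(79): 127
merge io(80) and 127: 207
merge th(148) and ep(191): 339
merge 207 and 339: 546
The subtree containing ep is merged 2 times, so code length = 2.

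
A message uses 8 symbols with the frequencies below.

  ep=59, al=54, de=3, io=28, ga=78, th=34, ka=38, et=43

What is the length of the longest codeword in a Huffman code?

4

Merge the two lowest-weight nodes at each step:
merge de(3) and io(28): 31
merge 31 and th(34): 65
merge ka(38) and et(43): 81
merge al(54) and ep(59): 113
merge 65 and ga(78): 143
merge 81 and 113: 194
merge 143 and 194: 337
Maximum depth reached is 4.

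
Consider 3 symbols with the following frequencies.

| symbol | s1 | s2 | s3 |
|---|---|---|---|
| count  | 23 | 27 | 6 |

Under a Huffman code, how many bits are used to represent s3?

2

Build the tree from the bottom:
s3(6) + s1(23) → 29
s2(27) + 29 → 56
s3 sits 2 levels below the root, so its codeword is 2 bits.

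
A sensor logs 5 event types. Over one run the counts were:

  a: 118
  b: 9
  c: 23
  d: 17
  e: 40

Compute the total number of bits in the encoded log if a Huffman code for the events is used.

Greedily combine the two least-frequent nodes:
combine b(9), d(17) → 26
combine c(23), 26 → 49
combine e(40), 49 → 89
combine 89, a(118) → 207
The encoded length is the sum of every internal node's weight: 26 + 49 + 89 + 207 = 371 bits.

371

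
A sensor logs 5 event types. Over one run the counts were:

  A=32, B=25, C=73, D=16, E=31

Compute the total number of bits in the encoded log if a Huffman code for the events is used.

385

Greedily combine the two least-frequent nodes:
combine D(16), B(25) → 41
combine E(31), A(32) → 63
combine 41, 63 → 104
combine C(73), 104 → 177
The encoded length is the sum of every internal node's weight: 41 + 63 + 104 + 177 = 385 bits.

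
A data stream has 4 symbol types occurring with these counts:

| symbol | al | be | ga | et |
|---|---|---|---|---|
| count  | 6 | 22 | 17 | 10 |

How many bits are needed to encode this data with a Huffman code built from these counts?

Greedily combine the two least-frequent nodes:
merge al(6) and et(10): 16
merge 16 and ga(17): 33
merge be(22) and 33: 55
Each symbol's bit-cost is frequency × depth; summing gives 104 bits (equivalently 16 + 33 + 55).

104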